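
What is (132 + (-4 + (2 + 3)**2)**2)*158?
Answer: 90534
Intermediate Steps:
(132 + (-4 + (2 + 3)**2)**2)*158 = (132 + (-4 + 5**2)**2)*158 = (132 + (-4 + 25)**2)*158 = (132 + 21**2)*158 = (132 + 441)*158 = 573*158 = 90534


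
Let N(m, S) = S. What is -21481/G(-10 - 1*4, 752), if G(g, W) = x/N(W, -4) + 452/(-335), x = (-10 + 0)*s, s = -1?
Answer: 14392270/2579 ≈ 5580.6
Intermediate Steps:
x = 10 (x = (-10 + 0)*(-1) = -10*(-1) = 10)
G(g, W) = -2579/670 (G(g, W) = 10/(-4) + 452/(-335) = 10*(-¼) + 452*(-1/335) = -5/2 - 452/335 = -2579/670)
-21481/G(-10 - 1*4, 752) = -21481/(-2579/670) = -21481*(-670/2579) = 14392270/2579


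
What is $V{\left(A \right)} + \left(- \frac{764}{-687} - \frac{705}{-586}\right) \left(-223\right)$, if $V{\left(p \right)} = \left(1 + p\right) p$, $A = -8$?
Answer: $- \frac{185300105}{402582} \approx -460.28$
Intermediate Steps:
$V{\left(p \right)} = p \left(1 + p\right)$
$V{\left(A \right)} + \left(- \frac{764}{-687} - \frac{705}{-586}\right) \left(-223\right) = - 8 \left(1 - 8\right) + \left(- \frac{764}{-687} - \frac{705}{-586}\right) \left(-223\right) = \left(-8\right) \left(-7\right) + \left(\left(-764\right) \left(- \frac{1}{687}\right) - - \frac{705}{586}\right) \left(-223\right) = 56 + \left(\frac{764}{687} + \frac{705}{586}\right) \left(-223\right) = 56 + \frac{932039}{402582} \left(-223\right) = 56 - \frac{207844697}{402582} = - \frac{185300105}{402582}$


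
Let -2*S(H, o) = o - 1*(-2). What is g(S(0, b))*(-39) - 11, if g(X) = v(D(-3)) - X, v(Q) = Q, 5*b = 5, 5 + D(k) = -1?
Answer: 329/2 ≈ 164.50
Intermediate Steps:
D(k) = -6 (D(k) = -5 - 1 = -6)
b = 1 (b = (1/5)*5 = 1)
S(H, o) = -1 - o/2 (S(H, o) = -(o - 1*(-2))/2 = -(o + 2)/2 = -(2 + o)/2 = -1 - o/2)
g(X) = -6 - X
g(S(0, b))*(-39) - 11 = (-6 - (-1 - 1/2*1))*(-39) - 11 = (-6 - (-1 - 1/2))*(-39) - 11 = (-6 - 1*(-3/2))*(-39) - 11 = (-6 + 3/2)*(-39) - 11 = -9/2*(-39) - 11 = 351/2 - 11 = 329/2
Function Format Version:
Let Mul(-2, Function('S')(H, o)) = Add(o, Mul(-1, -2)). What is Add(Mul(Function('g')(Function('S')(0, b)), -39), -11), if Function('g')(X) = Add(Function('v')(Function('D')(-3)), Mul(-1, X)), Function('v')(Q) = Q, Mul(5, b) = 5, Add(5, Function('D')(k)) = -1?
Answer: Rational(329, 2) ≈ 164.50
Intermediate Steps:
Function('D')(k) = -6 (Function('D')(k) = Add(-5, -1) = -6)
b = 1 (b = Mul(Rational(1, 5), 5) = 1)
Function('S')(H, o) = Add(-1, Mul(Rational(-1, 2), o)) (Function('S')(H, o) = Mul(Rational(-1, 2), Add(o, Mul(-1, -2))) = Mul(Rational(-1, 2), Add(o, 2)) = Mul(Rational(-1, 2), Add(2, o)) = Add(-1, Mul(Rational(-1, 2), o)))
Function('g')(X) = Add(-6, Mul(-1, X))
Add(Mul(Function('g')(Function('S')(0, b)), -39), -11) = Add(Mul(Add(-6, Mul(-1, Add(-1, Mul(Rational(-1, 2), 1)))), -39), -11) = Add(Mul(Add(-6, Mul(-1, Add(-1, Rational(-1, 2)))), -39), -11) = Add(Mul(Add(-6, Mul(-1, Rational(-3, 2))), -39), -11) = Add(Mul(Add(-6, Rational(3, 2)), -39), -11) = Add(Mul(Rational(-9, 2), -39), -11) = Add(Rational(351, 2), -11) = Rational(329, 2)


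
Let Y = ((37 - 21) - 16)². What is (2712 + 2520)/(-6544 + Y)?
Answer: -327/409 ≈ -0.79951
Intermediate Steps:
Y = 0 (Y = (16 - 16)² = 0² = 0)
(2712 + 2520)/(-6544 + Y) = (2712 + 2520)/(-6544 + 0) = 5232/(-6544) = 5232*(-1/6544) = -327/409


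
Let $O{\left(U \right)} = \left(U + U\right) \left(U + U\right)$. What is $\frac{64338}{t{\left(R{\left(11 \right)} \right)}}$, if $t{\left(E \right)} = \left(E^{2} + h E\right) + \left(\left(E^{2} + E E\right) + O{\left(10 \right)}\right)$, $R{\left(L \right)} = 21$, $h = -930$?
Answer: $- \frac{64338}{17807} \approx -3.6131$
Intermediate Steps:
$O{\left(U \right)} = 4 U^{2}$ ($O{\left(U \right)} = 2 U 2 U = 4 U^{2}$)
$t{\left(E \right)} = 400 - 930 E + 3 E^{2}$ ($t{\left(E \right)} = \left(E^{2} - 930 E\right) + \left(\left(E^{2} + E E\right) + 4 \cdot 10^{2}\right) = \left(E^{2} - 930 E\right) + \left(\left(E^{2} + E^{2}\right) + 4 \cdot 100\right) = \left(E^{2} - 930 E\right) + \left(2 E^{2} + 400\right) = \left(E^{2} - 930 E\right) + \left(400 + 2 E^{2}\right) = 400 - 930 E + 3 E^{2}$)
$\frac{64338}{t{\left(R{\left(11 \right)} \right)}} = \frac{64338}{400 - 19530 + 3 \cdot 21^{2}} = \frac{64338}{400 - 19530 + 3 \cdot 441} = \frac{64338}{400 - 19530 + 1323} = \frac{64338}{-17807} = 64338 \left(- \frac{1}{17807}\right) = - \frac{64338}{17807}$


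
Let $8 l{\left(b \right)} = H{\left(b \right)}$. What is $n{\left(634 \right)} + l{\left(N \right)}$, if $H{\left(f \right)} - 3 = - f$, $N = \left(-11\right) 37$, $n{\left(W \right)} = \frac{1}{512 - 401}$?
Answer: $\frac{22759}{444} \approx 51.259$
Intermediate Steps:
$n{\left(W \right)} = \frac{1}{111}$
$N = -407$
$H{\left(f \right)} = 3 - f$
$l{\left(b \right)} = \frac{3}{8} - \frac{b}{8}$ ($l{\left(b \right)} = \frac{3 - b}{8} = \frac{3}{8} - \frac{b}{8}$)
$n{\left(634 \right)} + l{\left(N \right)} = \frac{1}{111} + \left(\frac{3}{8} - - \frac{407}{8}\right) = \frac{1}{111} + \left(\frac{3}{8} + \frac{407}{8}\right) = \frac{1}{111} + \frac{205}{4} = \frac{22759}{444}$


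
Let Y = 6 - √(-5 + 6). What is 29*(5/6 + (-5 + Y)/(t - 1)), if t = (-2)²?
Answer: 145/6 ≈ 24.167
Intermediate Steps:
t = 4
Y = 5 (Y = 6 - √1 = 6 - 1*1 = 6 - 1 = 5)
29*(5/6 + (-5 + Y)/(t - 1)) = 29*(5/6 + (-5 + 5)/(4 - 1)) = 29*(5*(⅙) + 0/3) = 29*(⅚ + 0*(⅓)) = 29*(⅚ + 0) = 29*(⅚) = 145/6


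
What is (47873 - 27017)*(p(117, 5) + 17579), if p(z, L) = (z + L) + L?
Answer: 369276336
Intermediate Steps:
p(z, L) = z + 2*L (p(z, L) = (L + z) + L = z + 2*L)
(47873 - 27017)*(p(117, 5) + 17579) = (47873 - 27017)*((117 + 2*5) + 17579) = 20856*((117 + 10) + 17579) = 20856*(127 + 17579) = 20856*17706 = 369276336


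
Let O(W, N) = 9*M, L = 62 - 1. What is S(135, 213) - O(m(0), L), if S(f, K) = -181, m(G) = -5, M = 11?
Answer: -280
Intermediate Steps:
L = 61
O(W, N) = 99 (O(W, N) = 9*11 = 99)
S(135, 213) - O(m(0), L) = -181 - 1*99 = -181 - 99 = -280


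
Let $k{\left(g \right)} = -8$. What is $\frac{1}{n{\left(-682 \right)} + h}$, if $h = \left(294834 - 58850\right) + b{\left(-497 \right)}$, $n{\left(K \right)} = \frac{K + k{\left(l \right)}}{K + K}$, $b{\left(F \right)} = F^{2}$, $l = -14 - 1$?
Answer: $\frac{682}{329401571} \approx 2.0704 \cdot 10^{-6}$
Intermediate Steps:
$l = -15$
$n{\left(K \right)} = \frac{-8 + K}{2 K}$ ($n{\left(K \right)} = \frac{K - 8}{K + K} = \frac{-8 + K}{2 K}$)
$h = 482993$ ($h = \left(294834 - 58850\right) + \left(-497\right)^{2} = 235984 + 247009 = 482993$)
$\frac{1}{n{\left(-682 \right)} + h} = \frac{1}{\frac{-8 - 682}{2 \left(-682\right)} + 482993} = \frac{1}{\frac{1}{2} \left(- \frac{1}{682}\right) \left(-690\right) + 482993} = \frac{1}{\frac{345}{682} + 482993} = \frac{1}{\frac{329401571}{682}} = \frac{682}{329401571}$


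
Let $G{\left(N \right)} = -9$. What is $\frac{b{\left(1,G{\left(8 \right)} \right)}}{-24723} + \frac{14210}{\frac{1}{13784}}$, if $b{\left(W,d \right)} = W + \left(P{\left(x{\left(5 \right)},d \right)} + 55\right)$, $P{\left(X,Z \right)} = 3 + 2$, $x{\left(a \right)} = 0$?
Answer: $\frac{4842509832659}{24723} \approx 1.9587 \cdot 10^{8}$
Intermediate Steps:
$P{\left(X,Z \right)} = 5$
$b{\left(W,d \right)} = 60 + W$ ($b{\left(W,d \right)} = W + \left(5 + 55\right) = W + 60 = 60 + W$)
$\frac{b{\left(1,G{\left(8 \right)} \right)}}{-24723} + \frac{14210}{\frac{1}{13784}} = \frac{60 + 1}{-24723} + \frac{14210}{\frac{1}{13784}} = 61 \left(- \frac{1}{24723}\right) + 14210 \frac{1}{\frac{1}{13784}} = - \frac{61}{24723} + 14210 \cdot 13784 = - \frac{61}{24723} + 195870640 = \frac{4842509832659}{24723}$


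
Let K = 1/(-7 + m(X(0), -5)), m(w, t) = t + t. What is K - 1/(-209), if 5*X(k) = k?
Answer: -192/3553 ≈ -0.054039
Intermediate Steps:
X(k) = k/5
m(w, t) = 2*t
K = -1/17 (K = 1/(-7 + 2*(-5)) = 1/(-7 - 10) = 1/(-17) = -1/17 ≈ -0.058824)
K - 1/(-209) = -1/17 - 1/(-209) = -1/17 - 1*(-1/209) = -1/17 + 1/209 = -192/3553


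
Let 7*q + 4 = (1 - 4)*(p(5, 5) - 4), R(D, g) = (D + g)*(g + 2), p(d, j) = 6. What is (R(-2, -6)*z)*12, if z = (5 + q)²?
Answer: 240000/49 ≈ 4898.0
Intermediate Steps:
R(D, g) = (2 + g)*(D + g) (R(D, g) = (D + g)*(2 + g) = (2 + g)*(D + g))
q = -10/7 (q = -4/7 + ((1 - 4)*(6 - 4))/7 = -4/7 + (-3*2)/7 = -4/7 + (⅐)*(-6) = -4/7 - 6/7 = -10/7 ≈ -1.4286)
z = 625/49 (z = (5 - 10/7)² = (25/7)² = 625/49 ≈ 12.755)
(R(-2, -6)*z)*12 = (((-6)² + 2*(-2) + 2*(-6) - 2*(-6))*(625/49))*12 = ((36 - 4 - 12 + 12)*(625/49))*12 = (32*(625/49))*12 = (20000/49)*12 = 240000/49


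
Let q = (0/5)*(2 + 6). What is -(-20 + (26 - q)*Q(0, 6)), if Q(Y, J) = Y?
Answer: 20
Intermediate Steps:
q = 0 (q = (0*(⅕))*8 = 0*8 = 0)
-(-20 + (26 - q)*Q(0, 6)) = -(-20 + (26 - 1*0)*0) = -(-20 + (26 + 0)*0) = -(-20 + 26*0) = -(-20 + 0) = -1*(-20) = 20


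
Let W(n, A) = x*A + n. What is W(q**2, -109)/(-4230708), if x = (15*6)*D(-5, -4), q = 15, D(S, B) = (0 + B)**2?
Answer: 52245/1410236 ≈ 0.037047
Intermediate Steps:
D(S, B) = B**2
x = 1440 (x = (15*6)*(-4)**2 = 90*16 = 1440)
W(n, A) = n + 1440*A (W(n, A) = 1440*A + n = n + 1440*A)
W(q**2, -109)/(-4230708) = (15**2 + 1440*(-109))/(-4230708) = (225 - 156960)*(-1/4230708) = -156735*(-1/4230708) = 52245/1410236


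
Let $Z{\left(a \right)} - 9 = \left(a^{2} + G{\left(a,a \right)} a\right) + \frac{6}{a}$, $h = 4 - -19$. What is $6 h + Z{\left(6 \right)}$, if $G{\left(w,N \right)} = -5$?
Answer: $154$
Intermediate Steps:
$h = 23$ ($h = 4 + 19 = 23$)
$Z{\left(a \right)} = 9 + a^{2} - 5 a + \frac{6}{a}$ ($Z{\left(a \right)} = 9 + \left(\left(a^{2} - 5 a\right) + \frac{6}{a}\right) = 9 + \left(a^{2} - 5 a + \frac{6}{a}\right) = 9 + a^{2} - 5 a + \frac{6}{a}$)
$6 h + Z{\left(6 \right)} = 6 \cdot 23 + \left(9 + 6^{2} - 30 + \frac{6}{6}\right) = 138 + \left(9 + 36 - 30 + 6 \cdot \frac{1}{6}\right) = 138 + \left(9 + 36 - 30 + 1\right) = 138 + 16 = 154$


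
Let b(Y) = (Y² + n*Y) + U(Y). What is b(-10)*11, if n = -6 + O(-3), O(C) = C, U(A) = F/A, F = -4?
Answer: 10472/5 ≈ 2094.4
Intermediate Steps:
U(A) = -4/A
n = -9 (n = -6 - 3 = -9)
b(Y) = Y² - 9*Y - 4/Y (b(Y) = (Y² - 9*Y) - 4/Y = Y² - 9*Y - 4/Y)
b(-10)*11 = ((-4 + (-10)²*(-9 - 10))/(-10))*11 = -(-4 + 100*(-19))/10*11 = -(-4 - 1900)/10*11 = -⅒*(-1904)*11 = (952/5)*11 = 10472/5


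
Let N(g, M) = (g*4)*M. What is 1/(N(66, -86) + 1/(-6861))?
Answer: -6861/155772145 ≈ -4.4045e-5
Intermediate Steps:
N(g, M) = 4*M*g (N(g, M) = (4*g)*M = 4*M*g)
1/(N(66, -86) + 1/(-6861)) = 1/(4*(-86)*66 + 1/(-6861)) = 1/(-22704 - 1/6861) = 1/(-155772145/6861) = -6861/155772145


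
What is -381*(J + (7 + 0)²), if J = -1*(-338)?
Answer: -147447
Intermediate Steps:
J = 338
-381*(J + (7 + 0)²) = -381*(338 + (7 + 0)²) = -381*(338 + 7²) = -381*(338 + 49) = -381*387 = -147447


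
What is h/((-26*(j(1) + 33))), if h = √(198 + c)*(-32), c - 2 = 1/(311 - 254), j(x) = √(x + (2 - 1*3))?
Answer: 16*√649857/24453 ≈ 0.52747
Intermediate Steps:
j(x) = √(-1 + x) (j(x) = √(x + (2 - 3)) = √(x - 1) = √(-1 + x))
c = 115/57 (c = 2 + 1/(311 - 254) = 2 + 1/57 = 115/57 ≈ 2.0175)
h = -32*√649857/57 (h = √(198 + 115/57)*(-32) = √(11401/57)*(-32) = (√649857/57)*(-32) = -32*√649857/57 ≈ -452.57)
h/((-26*(j(1) + 33))) = (-32*√649857/57)/((-26*(√(-1 + 1) + 33))) = (-32*√649857/57)/((-26*(√0 + 33))) = (-32*√649857/57)/((-26*(0 + 33))) = (-32*√649857/57)/((-26*33)) = -32*√649857/57/(-858) = -32*√649857/57*(-1/858) = 16*√649857/24453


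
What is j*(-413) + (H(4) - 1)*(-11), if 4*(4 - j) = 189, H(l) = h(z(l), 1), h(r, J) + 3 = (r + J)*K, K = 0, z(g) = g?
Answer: 71625/4 ≈ 17906.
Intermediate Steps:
h(r, J) = -3 (h(r, J) = -3 + (r + J)*0 = -3 + (J + r)*0 = -3 + 0 = -3)
H(l) = -3
j = -173/4 (j = 4 - ¼*189 = 4 - 189/4 = -173/4 ≈ -43.250)
j*(-413) + (H(4) - 1)*(-11) = -173/4*(-413) + (-3 - 1)*(-11) = 71449/4 - 4*(-11) = 71449/4 + 44 = 71625/4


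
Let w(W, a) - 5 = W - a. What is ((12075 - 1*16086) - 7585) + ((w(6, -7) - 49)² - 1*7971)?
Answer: -18606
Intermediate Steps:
w(W, a) = 5 + W - a (w(W, a) = 5 + (W - a) = 5 + W - a)
((12075 - 1*16086) - 7585) + ((w(6, -7) - 49)² - 1*7971) = ((12075 - 1*16086) - 7585) + (((5 + 6 - 1*(-7)) - 49)² - 1*7971) = ((12075 - 16086) - 7585) + (((5 + 6 + 7) - 49)² - 7971) = (-4011 - 7585) + ((18 - 49)² - 7971) = -11596 + ((-31)² - 7971) = -11596 + (961 - 7971) = -11596 - 7010 = -18606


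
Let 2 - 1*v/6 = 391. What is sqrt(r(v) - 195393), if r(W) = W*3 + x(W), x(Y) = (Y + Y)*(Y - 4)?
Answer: 13*sqrt(63381) ≈ 3272.8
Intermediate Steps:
v = -2334 (v = 12 - 6*391 = 12 - 2346 = -2334)
x(Y) = 2*Y*(-4 + Y) (x(Y) = (2*Y)*(-4 + Y) = 2*Y*(-4 + Y))
r(W) = 3*W + 2*W*(-4 + W) (r(W) = W*3 + 2*W*(-4 + W) = 3*W + 2*W*(-4 + W))
sqrt(r(v) - 195393) = sqrt(-2334*(-5 + 2*(-2334)) - 195393) = sqrt(-2334*(-5 - 4668) - 195393) = sqrt(-2334*(-4673) - 195393) = sqrt(10906782 - 195393) = sqrt(10711389) = 13*sqrt(63381)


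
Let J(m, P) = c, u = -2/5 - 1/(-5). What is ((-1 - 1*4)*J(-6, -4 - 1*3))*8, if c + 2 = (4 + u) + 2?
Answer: -152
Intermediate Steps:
u = -⅕ (u = -2*⅕ - 1*(-⅕) = -⅖ + ⅕ = -⅕ ≈ -0.20000)
c = 19/5 (c = -2 + ((4 - ⅕) + 2) = -2 + (19/5 + 2) = -2 + 29/5 = 19/5 ≈ 3.8000)
J(m, P) = 19/5
((-1 - 1*4)*J(-6, -4 - 1*3))*8 = ((-1 - 1*4)*(19/5))*8 = ((-1 - 4)*(19/5))*8 = -5*19/5*8 = -19*8 = -152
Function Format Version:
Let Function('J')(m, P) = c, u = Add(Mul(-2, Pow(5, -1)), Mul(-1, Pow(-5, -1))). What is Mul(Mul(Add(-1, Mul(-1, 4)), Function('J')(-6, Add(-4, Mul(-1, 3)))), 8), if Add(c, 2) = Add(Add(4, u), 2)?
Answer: -152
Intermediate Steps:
u = Rational(-1, 5) (u = Add(Mul(-2, Rational(1, 5)), Mul(-1, Rational(-1, 5))) = Add(Rational(-2, 5), Rational(1, 5)) = Rational(-1, 5) ≈ -0.20000)
c = Rational(19, 5) (c = Add(-2, Add(Add(4, Rational(-1, 5)), 2)) = Add(-2, Add(Rational(19, 5), 2)) = Add(-2, Rational(29, 5)) = Rational(19, 5) ≈ 3.8000)
Function('J')(m, P) = Rational(19, 5)
Mul(Mul(Add(-1, Mul(-1, 4)), Function('J')(-6, Add(-4, Mul(-1, 3)))), 8) = Mul(Mul(Add(-1, Mul(-1, 4)), Rational(19, 5)), 8) = Mul(Mul(Add(-1, -4), Rational(19, 5)), 8) = Mul(Mul(-5, Rational(19, 5)), 8) = Mul(-19, 8) = -152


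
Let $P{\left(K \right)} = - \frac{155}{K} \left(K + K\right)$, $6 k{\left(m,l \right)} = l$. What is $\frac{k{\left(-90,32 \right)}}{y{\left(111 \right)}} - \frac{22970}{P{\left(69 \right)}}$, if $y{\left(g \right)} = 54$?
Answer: $\frac{186305}{2511} \approx 74.196$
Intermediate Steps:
$k{\left(m,l \right)} = \frac{l}{6}$
$P{\left(K \right)} = -310$ ($P{\left(K \right)} = - \frac{155}{K} 2 K = -310$)
$\frac{k{\left(-90,32 \right)}}{y{\left(111 \right)}} - \frac{22970}{P{\left(69 \right)}} = \frac{\frac{1}{6} \cdot 32}{54} - \frac{22970}{-310} = \frac{16}{3} \cdot \frac{1}{54} - - \frac{2297}{31} = \frac{8}{81} + \frac{2297}{31} = \frac{186305}{2511}$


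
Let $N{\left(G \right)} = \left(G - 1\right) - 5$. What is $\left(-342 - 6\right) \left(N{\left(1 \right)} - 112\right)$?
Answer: $40716$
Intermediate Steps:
$N{\left(G \right)} = -6 + G$ ($N{\left(G \right)} = \left(-1 + G\right) - 5 = -6 + G$)
$\left(-342 - 6\right) \left(N{\left(1 \right)} - 112\right) = \left(-342 - 6\right) \left(\left(-6 + 1\right) - 112\right) = - 348 \left(-5 - 112\right) = \left(-348\right) \left(-117\right) = 40716$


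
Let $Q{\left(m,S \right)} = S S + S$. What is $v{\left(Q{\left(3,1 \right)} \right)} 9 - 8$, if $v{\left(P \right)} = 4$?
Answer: $28$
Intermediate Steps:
$Q{\left(m,S \right)} = S + S^{2}$ ($Q{\left(m,S \right)} = S^{2} + S = S + S^{2}$)
$v{\left(Q{\left(3,1 \right)} \right)} 9 - 8 = 4 \cdot 9 - 8 = 36 - 8 = 28$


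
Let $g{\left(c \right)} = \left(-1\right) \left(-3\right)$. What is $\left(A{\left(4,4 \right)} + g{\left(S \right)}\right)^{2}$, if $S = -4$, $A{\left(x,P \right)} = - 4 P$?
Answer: $169$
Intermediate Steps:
$g{\left(c \right)} = 3$
$\left(A{\left(4,4 \right)} + g{\left(S \right)}\right)^{2} = \left(\left(-4\right) 4 + 3\right)^{2} = \left(-16 + 3\right)^{2} = \left(-13\right)^{2} = 169$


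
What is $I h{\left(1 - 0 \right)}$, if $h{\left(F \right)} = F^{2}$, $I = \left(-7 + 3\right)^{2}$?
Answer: $16$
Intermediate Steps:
$I = 16$ ($I = \left(-4\right)^{2} = 16$)
$I h{\left(1 - 0 \right)} = 16 \left(1 - 0\right)^{2} = 16 \left(1 + 0\right)^{2} = 16 \cdot 1^{2} = 16 \cdot 1 = 16$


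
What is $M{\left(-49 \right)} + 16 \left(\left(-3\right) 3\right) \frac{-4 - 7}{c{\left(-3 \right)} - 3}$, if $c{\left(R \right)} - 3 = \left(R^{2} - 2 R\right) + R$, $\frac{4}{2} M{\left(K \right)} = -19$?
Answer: $\frac{245}{2} \approx 122.5$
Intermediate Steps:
$M{\left(K \right)} = - \frac{19}{2}$ ($M{\left(K \right)} = \frac{1}{2} \left(-19\right) = - \frac{19}{2}$)
$c{\left(R \right)} = 3 + R^{2} - R$ ($c{\left(R \right)} = 3 + \left(\left(R^{2} - 2 R\right) + R\right) = 3 + \left(R^{2} - R\right) = 3 + R^{2} - R$)
$M{\left(-49 \right)} + 16 \left(\left(-3\right) 3\right) \frac{-4 - 7}{c{\left(-3 \right)} - 3} = - \frac{19}{2} + 16 \left(\left(-3\right) 3\right) \frac{-4 - 7}{\left(3 + \left(-3\right)^{2} - -3\right) - 3} = - \frac{19}{2} + 16 \left(-9\right) \left(- \frac{11}{\left(3 + 9 + 3\right) - 3}\right) = - \frac{19}{2} - 144 \left(- \frac{11}{15 - 3}\right) = - \frac{19}{2} - 144 \left(- \frac{11}{12}\right) = - \frac{19}{2} - 144 \left(\left(-11\right) \frac{1}{12}\right) = - \frac{19}{2} - -132 = - \frac{19}{2} + 132 = \frac{245}{2}$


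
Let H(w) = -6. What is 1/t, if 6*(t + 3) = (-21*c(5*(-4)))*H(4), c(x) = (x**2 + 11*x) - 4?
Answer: 1/3693 ≈ 0.00027078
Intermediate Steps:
c(x) = -4 + x**2 + 11*x
t = 3693 (t = -3 + (-21*(-4 + (5*(-4))**2 + 11*(5*(-4)))*(-6))/6 = -3 + (-21*(-4 + (-20)**2 + 11*(-20))*(-6))/6 = -3 + (-21*(-4 + 400 - 220)*(-6))/6 = -3 + (-21*176*(-6))/6 = -3 + (-3696*(-6))/6 = -3 + (1/6)*22176 = -3 + 3696 = 3693)
1/t = 1/3693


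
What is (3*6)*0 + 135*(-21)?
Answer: -2835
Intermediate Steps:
(3*6)*0 + 135*(-21) = 18*0 - 2835 = 0 - 2835 = -2835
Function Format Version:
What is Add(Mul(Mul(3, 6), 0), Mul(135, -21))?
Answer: -2835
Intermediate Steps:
Add(Mul(Mul(3, 6), 0), Mul(135, -21)) = Add(Mul(18, 0), -2835) = Add(0, -2835) = -2835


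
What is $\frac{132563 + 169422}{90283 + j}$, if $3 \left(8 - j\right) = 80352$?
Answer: $\frac{301985}{63507} \approx 4.7551$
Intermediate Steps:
$j = -26776$ ($j = 8 - 26784 = -26776$)
$\frac{132563 + 169422}{90283 + j} = \frac{132563 + 169422}{90283 - 26776} = \frac{301985}{63507}$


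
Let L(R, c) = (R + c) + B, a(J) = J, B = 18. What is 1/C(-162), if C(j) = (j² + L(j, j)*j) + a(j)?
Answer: 1/75654 ≈ 1.3218e-5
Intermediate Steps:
L(R, c) = 18 + R + c (L(R, c) = (R + c) + 18 = 18 + R + c)
C(j) = j + j² + j*(18 + 2*j) (C(j) = (j² + (18 + j + j)*j) + j = (j² + (18 + 2*j)*j) + j = (j² + j*(18 + 2*j)) + j = j + j² + j*(18 + 2*j))
1/C(-162) = 1/(-162*(19 + 3*(-162))) = 1/(-162*(19 - 486)) = 1/(-162*(-467)) = 1/75654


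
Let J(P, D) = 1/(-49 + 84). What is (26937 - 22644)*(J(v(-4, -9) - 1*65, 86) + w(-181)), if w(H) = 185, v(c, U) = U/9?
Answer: 27801468/35 ≈ 7.9433e+5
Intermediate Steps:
v(c, U) = U/9 (v(c, U) = U*(⅑) = U/9)
J(P, D) = 1/35
(26937 - 22644)*(J(v(-4, -9) - 1*65, 86) + w(-181)) = (26937 - 22644)*(1/35 + 185) = 4293*(6476/35) = 27801468/35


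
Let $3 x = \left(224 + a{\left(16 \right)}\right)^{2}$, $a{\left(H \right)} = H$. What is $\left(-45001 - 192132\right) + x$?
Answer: $-217933$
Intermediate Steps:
$x = 19200$ ($x = \frac{\left(224 + 16\right)^{2}}{3} = \frac{240^{2}}{3} = \frac{1}{3} \cdot 57600 = 19200$)
$\left(-45001 - 192132\right) + x = \left(-45001 - 192132\right) + 19200 = -237133 + 19200 = -217933$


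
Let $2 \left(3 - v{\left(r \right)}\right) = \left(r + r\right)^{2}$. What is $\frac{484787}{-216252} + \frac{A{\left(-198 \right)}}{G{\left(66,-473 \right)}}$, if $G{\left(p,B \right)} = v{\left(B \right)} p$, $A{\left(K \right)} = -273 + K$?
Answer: $- \frac{2386107062153}{1064393425260} \approx -2.2418$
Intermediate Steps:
$v{\left(r \right)} = 3 - 2 r^{2}$ ($v{\left(r \right)} = 3 - \frac{\left(r + r\right)^{2}}{2} = 3 - \frac{\left(2 r\right)^{2}}{2} = 3 - \frac{4 r^{2}}{2} = 3 - 2 r^{2}$)
$G{\left(p,B \right)} = p \left(3 - 2 B^{2}\right)$ ($G{\left(p,B \right)} = \left(3 - 2 B^{2}\right) p = p \left(3 - 2 B^{2}\right)$)
$\frac{484787}{-216252} + \frac{A{\left(-198 \right)}}{G{\left(66,-473 \right)}} = \frac{484787}{-216252} + \frac{-273 - 198}{66 \left(3 - 2 \left(-473\right)^{2}\right)} = 484787 \left(- \frac{1}{216252}\right) - \frac{471}{66 \left(3 - 447458\right)} = - \frac{484787}{216252} - \frac{471}{66 \left(3 - 447458\right)} = - \frac{484787}{216252} - \frac{471}{66 \left(-447455\right)} = - \frac{484787}{216252} - \frac{471}{-29532030} = - \frac{484787}{216252} - - \frac{157}{9844010} = - \frac{484787}{216252} + \frac{157}{9844010} = - \frac{2386107062153}{1064393425260}$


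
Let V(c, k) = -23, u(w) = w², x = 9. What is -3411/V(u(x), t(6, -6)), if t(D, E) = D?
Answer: 3411/23 ≈ 148.30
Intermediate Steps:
-3411/V(u(x), t(6, -6)) = -3411/(-23) = -3411*(-1/23) = 3411/23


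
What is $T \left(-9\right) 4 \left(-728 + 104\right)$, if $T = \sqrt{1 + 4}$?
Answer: $22464 \sqrt{5} \approx 50231.0$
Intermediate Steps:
$T = \sqrt{5} \approx 2.2361$
$T \left(-9\right) 4 \left(-728 + 104\right) = \sqrt{5} \left(-9\right) 4 \left(-728 + 104\right) = - 9 \sqrt{5} \cdot 4 \left(-624\right) = - 36 \sqrt{5} \left(-624\right) = 22464 \sqrt{5}$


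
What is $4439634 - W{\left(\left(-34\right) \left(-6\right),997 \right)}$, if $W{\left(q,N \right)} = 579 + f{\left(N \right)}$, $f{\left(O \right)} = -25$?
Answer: $4439080$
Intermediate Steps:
$W{\left(q,N \right)} = 554$ ($W{\left(q,N \right)} = 579 - 25 = 554$)
$4439634 - W{\left(\left(-34\right) \left(-6\right),997 \right)} = 4439634 - 554 = 4439080$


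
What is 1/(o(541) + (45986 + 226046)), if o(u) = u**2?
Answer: 1/564713 ≈ 1.7708e-6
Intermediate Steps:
1/(o(541) + (45986 + 226046)) = 1/(541**2 + (45986 + 226046)) = 1/(292681 + 272032) = 1/564713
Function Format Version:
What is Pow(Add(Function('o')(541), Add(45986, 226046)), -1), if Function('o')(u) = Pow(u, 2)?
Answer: Rational(1, 564713) ≈ 1.7708e-6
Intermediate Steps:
Pow(Add(Function('o')(541), Add(45986, 226046)), -1) = Pow(Add(Pow(541, 2), Add(45986, 226046)), -1) = Pow(Add(292681, 272032), -1) = Pow(564713, -1) = Rational(1, 564713)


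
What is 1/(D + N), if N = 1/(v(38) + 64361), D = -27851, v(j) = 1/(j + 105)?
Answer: -9203624/256330131881 ≈ -3.5905e-5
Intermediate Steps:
v(j) = 1/(105 + j)
N = 143/9203624 (N = 1/(1/(105 + 38) + 64361) = 1/(1/143 + 64361) = 1/(9203624/143) = 143/9203624 ≈ 1.5537e-5)
1/(D + N) = 1/(-27851 + 143/9203624) = 1/(-256330131881/9203624) = -9203624/256330131881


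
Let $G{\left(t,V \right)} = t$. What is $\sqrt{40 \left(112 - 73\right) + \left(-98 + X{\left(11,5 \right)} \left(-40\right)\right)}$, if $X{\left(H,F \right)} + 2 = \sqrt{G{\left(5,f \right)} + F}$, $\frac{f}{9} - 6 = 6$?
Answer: $\sqrt{1542 - 40 \sqrt{10}} \approx 37.623$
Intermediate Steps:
$f = 108$ ($f = 54 + 9 \cdot 6 = 54 + 54 = 108$)
$X{\left(H,F \right)} = -2 + \sqrt{5 + F}$
$\sqrt{40 \left(112 - 73\right) + \left(-98 + X{\left(11,5 \right)} \left(-40\right)\right)} = \sqrt{40 \left(112 - 73\right) - \left(98 - \left(-2 + \sqrt{5 + 5}\right) \left(-40\right)\right)} = \sqrt{40 \cdot 39 - \left(98 - \left(-2 + \sqrt{10}\right) \left(-40\right)\right)} = \sqrt{1560 - \left(18 + 40 \sqrt{10}\right)} = \sqrt{1542 - 40 \sqrt{10}}$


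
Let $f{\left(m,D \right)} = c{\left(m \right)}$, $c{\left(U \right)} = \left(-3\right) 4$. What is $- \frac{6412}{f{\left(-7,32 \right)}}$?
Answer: $\frac{1603}{3} \approx 534.33$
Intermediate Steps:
$c{\left(U \right)} = -12$
$f{\left(m,D \right)} = -12$
$- \frac{6412}{f{\left(-7,32 \right)}} = - \frac{6412}{-12} = \left(-6412\right) \left(- \frac{1}{12}\right) = \frac{1603}{3}$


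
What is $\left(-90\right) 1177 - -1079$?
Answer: $-104851$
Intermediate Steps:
$\left(-90\right) 1177 - -1079 = -105930 + 1079 = -104851$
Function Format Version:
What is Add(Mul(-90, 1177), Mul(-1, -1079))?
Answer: -104851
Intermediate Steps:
Add(Mul(-90, 1177), Mul(-1, -1079)) = Add(-105930, 1079) = -104851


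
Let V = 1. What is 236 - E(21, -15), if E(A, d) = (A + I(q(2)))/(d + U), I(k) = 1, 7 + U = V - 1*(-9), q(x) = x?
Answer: 1427/6 ≈ 237.83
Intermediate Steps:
U = 3 (U = -7 + (1 - 1*(-9)) = -7 + (1 + 9) = -7 + 10 = 3)
E(A, d) = (1 + A)/(3 + d) (E(A, d) = (A + 1)/(d + 3) = (1 + A)/(3 + d))
236 - E(21, -15) = 236 - (1 + 21)/(3 - 15) = 236 - 22/(-12) = 236 - (-1)*22/12 = 236 - 1*(-11/6) = 236 + 11/6 = 1427/6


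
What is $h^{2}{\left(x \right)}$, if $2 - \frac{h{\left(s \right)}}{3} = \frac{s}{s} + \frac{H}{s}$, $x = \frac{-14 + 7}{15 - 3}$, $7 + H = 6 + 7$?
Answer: $\frac{56169}{49} \approx 1146.3$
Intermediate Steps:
$H = 6$ ($H = -7 + \left(6 + 7\right) = -7 + 13 = 6$)
$x = - \frac{7}{12} \approx -0.58333$
$h{\left(s \right)} = 3 - \frac{18}{s}$ ($h{\left(s \right)} = 6 - 3 \left(\frac{s}{s} + \frac{6}{s}\right) = 6 - 3 \left(1 + \frac{6}{s}\right) = 6 - \left(3 + \frac{18}{s}\right) = 3 - \frac{18}{s}$)
$h^{2}{\left(x \right)} = \left(3 - \frac{18}{- \frac{7}{12}}\right)^{2} = \left(3 - - \frac{216}{7}\right)^{2} = \left(3 + \frac{216}{7}\right)^{2} = \left(\frac{237}{7}\right)^{2} = \frac{56169}{49}$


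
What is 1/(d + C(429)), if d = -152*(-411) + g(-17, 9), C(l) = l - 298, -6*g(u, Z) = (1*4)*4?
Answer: 3/187801 ≈ 1.5974e-5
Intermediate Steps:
g(u, Z) = -8/3 (g(u, Z) = -1*4*4/6 = -2*4/3 = -⅙*16 = -8/3)
C(l) = -298 + l
d = 187408/3 (d = -152*(-411) - 8/3 = 62472 - 8/3 = 187408/3 ≈ 62469.)
1/(d + C(429)) = 1/(187408/3 + (-298 + 429)) = 1/(187408/3 + 131) = 1/(187801/3) = 3/187801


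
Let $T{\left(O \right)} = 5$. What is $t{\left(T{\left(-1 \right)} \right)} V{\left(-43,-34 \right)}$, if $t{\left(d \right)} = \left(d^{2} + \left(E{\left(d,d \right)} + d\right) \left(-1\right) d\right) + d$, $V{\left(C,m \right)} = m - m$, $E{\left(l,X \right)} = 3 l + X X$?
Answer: $0$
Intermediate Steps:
$E{\left(l,X \right)} = X^{2} + 3 l$ ($E{\left(l,X \right)} = 3 l + X^{2} = X^{2} + 3 l$)
$V{\left(C,m \right)} = 0$
$t{\left(d \right)} = d + d^{2} + d \left(- d^{2} - 4 d\right)$ ($t{\left(d \right)} = \left(d^{2} + \left(\left(d^{2} + 3 d\right) + d\right) \left(-1\right) d\right) + d = \left(d^{2} + \left(d^{2} + 4 d\right) \left(-1\right) d\right) + d = \left(d^{2} + \left(- d^{2} - 4 d\right) d\right) + d = \left(d^{2} + d \left(- d^{2} - 4 d\right)\right) + d = d + d^{2} + d \left(- d^{2} - 4 d\right)$)
$t{\left(T{\left(-1 \right)} \right)} V{\left(-43,-34 \right)} = 5 \left(1 - 5^{2} - 15\right) 0 = 5 \left(1 - 25 - 15\right) 0 = 5 \left(-39\right) 0 = \left(-195\right) 0 = 0$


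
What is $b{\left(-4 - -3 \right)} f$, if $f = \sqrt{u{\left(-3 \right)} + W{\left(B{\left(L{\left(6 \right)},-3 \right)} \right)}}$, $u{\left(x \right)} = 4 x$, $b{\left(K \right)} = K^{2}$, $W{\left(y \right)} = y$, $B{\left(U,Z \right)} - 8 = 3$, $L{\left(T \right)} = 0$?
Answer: $i \approx 1.0 i$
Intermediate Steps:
$B{\left(U,Z \right)} = 11$ ($B{\left(U,Z \right)} = 8 + 3 = 11$)
$f = i$ ($f = \sqrt{4 \left(-3\right) + 11} = \sqrt{-12 + 11} = \sqrt{-1} = i \approx 1.0 i$)
$b{\left(-4 - -3 \right)} f = \left(-4 - -3\right)^{2} i = \left(-4 + 3\right)^{2} i = \left(-1\right)^{2} i = 1 i = i$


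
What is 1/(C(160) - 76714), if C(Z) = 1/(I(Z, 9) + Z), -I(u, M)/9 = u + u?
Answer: -2720/208662081 ≈ -1.3035e-5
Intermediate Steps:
I(u, M) = -18*u (I(u, M) = -9*(u + u) = -18*u)
C(Z) = -1/(17*Z) (C(Z) = 1/(-18*Z + Z) = 1/(-17*Z) = -1/(17*Z))
1/(C(160) - 76714) = 1/(-1/17/160 - 76714) = 1/(-1/17*1/160 - 76714) = 1/(-1/2720 - 76714) = 1/(-208662081/2720) = -2720/208662081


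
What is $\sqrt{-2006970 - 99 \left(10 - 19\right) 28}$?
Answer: $i \sqrt{1982022} \approx 1407.8 i$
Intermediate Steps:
$\sqrt{-2006970 - 99 \left(10 - 19\right) 28} = \sqrt{-2006970 - 99 \left(\left(-9\right) 28\right)} = \sqrt{-2006970 - -24948} = \sqrt{-2006970 + 24948} = \sqrt{-1982022} = i \sqrt{1982022}$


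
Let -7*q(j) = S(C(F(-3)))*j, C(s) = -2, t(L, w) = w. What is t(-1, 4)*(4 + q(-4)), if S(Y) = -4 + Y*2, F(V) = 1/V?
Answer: -16/7 ≈ -2.2857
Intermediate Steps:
F(V) = 1/V
S(Y) = -4 + 2*Y
q(j) = 8*j/7 (q(j) = -(-4 + 2*(-2))*j/7 = -(-4 - 4)*j/7 = -(-8)*j/7 = 8*j/7)
t(-1, 4)*(4 + q(-4)) = 4*(4 + (8/7)*(-4)) = 4*(4 - 32/7) = 4*(-4/7) = -16/7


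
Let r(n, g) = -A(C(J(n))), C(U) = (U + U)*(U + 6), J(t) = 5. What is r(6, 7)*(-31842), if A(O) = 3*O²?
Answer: 1155864600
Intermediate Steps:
C(U) = 2*U*(6 + U) (C(U) = (2*U)*(6 + U) = 2*U*(6 + U))
r(n, g) = -36300 (r(n, g) = -3*(2*5*(6 + 5))² = -3*(2*5*11)² = -3*110² = -3*12100 = -1*36300 = -36300)
r(6, 7)*(-31842) = -36300*(-31842) = 1155864600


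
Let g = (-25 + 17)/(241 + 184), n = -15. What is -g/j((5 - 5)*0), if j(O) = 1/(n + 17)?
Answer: 16/425 ≈ 0.037647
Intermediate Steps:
j(O) = ½ (j(O) = 1/(-15 + 17) = 1/2 = ½)
g = -8/425 ≈ -0.018824
-g/j((5 - 5)*0) = -(-8)/(425*½) = -(-8)*2/425 = -1*(-16/425) = 16/425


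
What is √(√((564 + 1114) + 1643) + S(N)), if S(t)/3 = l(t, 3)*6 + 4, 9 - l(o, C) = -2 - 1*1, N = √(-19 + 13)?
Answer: √(228 + 9*√41) ≈ 16.901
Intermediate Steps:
N = I*√6 (N = √(-6) = I*√6 ≈ 2.4495*I)
l(o, C) = 12 (l(o, C) = 9 - (-2 - 1*1) = 9 - (-2 - 1) = 9 - 1*(-3) = 9 + 3 = 12)
S(t) = 228 (S(t) = 3*(12*6 + 4) = 3*(72 + 4) = 3*76 = 228)
√(√((564 + 1114) + 1643) + S(N)) = √(√((564 + 1114) + 1643) + 228) = √(√(1678 + 1643) + 228) = √(√3321 + 228) = √(9*√41 + 228) = √(228 + 9*√41)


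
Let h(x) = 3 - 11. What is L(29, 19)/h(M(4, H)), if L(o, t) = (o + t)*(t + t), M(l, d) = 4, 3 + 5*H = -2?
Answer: -228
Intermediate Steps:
H = -1 (H = -⅗ + (⅕)*(-2) = -⅗ - ⅖ = -1)
L(o, t) = 2*t*(o + t) (L(o, t) = (o + t)*(2*t) = 2*t*(o + t))
h(x) = -8
L(29, 19)/h(M(4, H)) = (2*19*(29 + 19))/(-8) = (2*19*48)*(-⅛) = 1824*(-⅛) = -228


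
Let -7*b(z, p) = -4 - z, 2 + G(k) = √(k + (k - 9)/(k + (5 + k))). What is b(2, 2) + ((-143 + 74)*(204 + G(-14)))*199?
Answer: -19415628/7 - 13731*I*√13 ≈ -2.7737e+6 - 49508.0*I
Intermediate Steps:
G(k) = -2 + √(k + (-9 + k)/(5 + 2*k)) (G(k) = -2 + √(k + (k - 9)/(k + (5 + k))) = -2 + √(k + (-9 + k)/(5 + 2*k)))
b(z, p) = 4/7 + z/7 (b(z, p) = -(-4 - z)/7 = 4/7 + z/7)
b(2, 2) + ((-143 + 74)*(204 + G(-14)))*199 = (4/7 + (⅐)*2) + ((-143 + 74)*(204 + (-2 + √((-9 - 14 - 14*(5 + 2*(-14)))/(5 + 2*(-14))))))*199 = (4/7 + 2/7) - 69*(204 + (-2 + √((-9 - 14 - 14*(5 - 28))/(5 - 28))))*199 = 6/7 - 69*(204 + (-2 + √((-9 - 14 - 14*(-23))/(-23))))*199 = 6/7 - 69*(204 + (-2 + √(-(-9 - 14 + 322)/23)))*199 = 6/7 - 69*(204 + (-2 + √(-1/23*299)))*199 = 6/7 - 69*(204 + (-2 + √(-13)))*199 = 6/7 - 69*(204 + (-2 + I*√13))*199 = 6/7 - 69*(202 + I*√13)*199 = 6/7 + (-13938 - 69*I*√13)*199 = 6/7 + (-2773662 - 13731*I*√13) = -19415628/7 - 13731*I*√13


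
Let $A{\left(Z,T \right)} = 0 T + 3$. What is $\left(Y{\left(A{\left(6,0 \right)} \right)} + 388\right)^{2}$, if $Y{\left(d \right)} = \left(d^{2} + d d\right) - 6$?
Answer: $160000$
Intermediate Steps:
$A{\left(Z,T \right)} = 3$ ($A{\left(Z,T \right)} = 0 + 3 = 3$)
$Y{\left(d \right)} = -6 + 2 d^{2}$ ($Y{\left(d \right)} = \left(d^{2} + d^{2}\right) - 6 = 2 d^{2} - 6 = -6 + 2 d^{2}$)
$\left(Y{\left(A{\left(6,0 \right)} \right)} + 388\right)^{2} = \left(\left(-6 + 2 \cdot 3^{2}\right) + 388\right)^{2} = \left(\left(-6 + 2 \cdot 9\right) + 388\right)^{2} = \left(\left(-6 + 18\right) + 388\right)^{2} = \left(12 + 388\right)^{2} = 400^{2} = 160000$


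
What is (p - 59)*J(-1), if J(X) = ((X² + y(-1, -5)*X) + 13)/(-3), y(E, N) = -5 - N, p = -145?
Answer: 952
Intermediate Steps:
J(X) = -13/3 - X²/3 (J(X) = ((X² + (-5 - 1*(-5))*X) + 13)/(-3) = ((X² + (-5 + 5)*X) + 13)*(-⅓) = ((X² + 0*X) + 13)*(-⅓) = ((X² + 0) + 13)*(-⅓) = (X² + 13)*(-⅓) = (13 + X²)*(-⅓) = -13/3 - X²/3)
(p - 59)*J(-1) = (-145 - 59)*(-13/3 - ⅓*(-1)²) = -204*(-13/3 - ⅓*1) = -204*(-13/3 - ⅓) = -204*(-14/3) = 952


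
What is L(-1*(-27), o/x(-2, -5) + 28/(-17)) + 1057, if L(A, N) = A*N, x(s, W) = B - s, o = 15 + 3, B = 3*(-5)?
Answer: 215507/221 ≈ 975.14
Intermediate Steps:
B = -15
o = 18
x(s, W) = -15 - s
L(-1*(-27), o/x(-2, -5) + 28/(-17)) + 1057 = (-1*(-27))*(18/(-15 - 1*(-2)) + 28/(-17)) + 1057 = 27*(18/(-15 + 2) + 28*(-1/17)) + 1057 = 27*(18/(-13) - 28/17) + 1057 = 27*(18*(-1/13) - 28/17) + 1057 = 27*(-18/13 - 28/17) + 1057 = 27*(-670/221) + 1057 = -18090/221 + 1057 = 215507/221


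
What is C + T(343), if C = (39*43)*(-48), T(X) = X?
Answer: -80153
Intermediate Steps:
C = -80496 (C = 1677*(-48) = -80496)
C + T(343) = -80496 + 343 = -80153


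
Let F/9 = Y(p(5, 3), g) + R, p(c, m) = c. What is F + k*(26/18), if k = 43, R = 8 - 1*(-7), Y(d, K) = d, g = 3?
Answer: 2179/9 ≈ 242.11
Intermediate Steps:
R = 15 (R = 8 + 7 = 15)
F = 180 (F = 9*(5 + 15) = 9*20 = 180)
F + k*(26/18) = 180 + 43*(26/18) = 180 + 43*(26*(1/18)) = 180 + 43*(13/9) = 180 + 559/9 = 2179/9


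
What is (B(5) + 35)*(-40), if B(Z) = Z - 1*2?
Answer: -1520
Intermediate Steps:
B(Z) = -2 + Z (B(Z) = Z - 2 = -2 + Z)
(B(5) + 35)*(-40) = ((-2 + 5) + 35)*(-40) = (3 + 35)*(-40) = 38*(-40) = -1520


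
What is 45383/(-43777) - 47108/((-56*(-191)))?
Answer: -636915871/117059698 ≈ -5.4409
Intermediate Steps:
45383/(-43777) - 47108/((-56*(-191))) = 45383*(-1/43777) - 47108/10696 = -45383/43777 - 47108*1/10696 = -45383/43777 - 11777/2674 = -636915871/117059698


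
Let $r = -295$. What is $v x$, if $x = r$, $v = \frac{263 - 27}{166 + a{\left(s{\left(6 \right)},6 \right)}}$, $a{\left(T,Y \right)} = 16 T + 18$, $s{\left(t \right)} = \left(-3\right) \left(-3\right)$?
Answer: $- \frac{17405}{82} \approx -212.26$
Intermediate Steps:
$s{\left(t \right)} = 9$
$a{\left(T,Y \right)} = 18 + 16 T$
$v = \frac{59}{82}$ ($v = \frac{263 - 27}{166 + \left(18 + 16 \cdot 9\right)} = \frac{236}{166 + \left(18 + 144\right)} = \frac{236}{166 + 162} = \frac{236}{328} = 236 \cdot \frac{1}{328} = \frac{59}{82} \approx 0.71951$)
$x = -295$
$v x = \frac{59}{82} \left(-295\right) = - \frac{17405}{82}$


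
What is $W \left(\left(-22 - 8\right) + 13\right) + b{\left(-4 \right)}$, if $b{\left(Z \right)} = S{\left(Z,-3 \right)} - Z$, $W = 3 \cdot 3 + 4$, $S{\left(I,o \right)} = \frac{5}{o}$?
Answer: $- \frac{656}{3} \approx -218.67$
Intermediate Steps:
$W = 13$ ($W = 9 + 4 = 13$)
$b{\left(Z \right)} = - \frac{5}{3} - Z$ ($b{\left(Z \right)} = \frac{5}{-3} - Z = 5 \left(- \frac{1}{3}\right) - Z = - \frac{5}{3} - Z$)
$W \left(\left(-22 - 8\right) + 13\right) + b{\left(-4 \right)} = 13 \left(\left(-22 - 8\right) + 13\right) - - \frac{7}{3} = 13 \left(\left(-22 - 8\right) + 13\right) + \left(- \frac{5}{3} + 4\right) = 13 \left(-30 + 13\right) + \frac{7}{3} = 13 \left(-17\right) + \frac{7}{3} = -221 + \frac{7}{3} = - \frac{656}{3}$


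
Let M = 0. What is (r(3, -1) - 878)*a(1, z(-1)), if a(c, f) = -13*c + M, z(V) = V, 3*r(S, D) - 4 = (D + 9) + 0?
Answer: 11362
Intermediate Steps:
r(S, D) = 13/3 + D/3 (r(S, D) = 4/3 + ((D + 9) + 0)/3 = 4/3 + ((9 + D) + 0)/3 = 4/3 + (9 + D)/3 = 4/3 + (3 + D/3) = 13/3 + D/3)
a(c, f) = -13*c (a(c, f) = -13*c + 0 = -13*c)
(r(3, -1) - 878)*a(1, z(-1)) = ((13/3 + (⅓)*(-1)) - 878)*(-13*1) = ((13/3 - ⅓) - 878)*(-13) = (4 - 878)*(-13) = -874*(-13) = 11362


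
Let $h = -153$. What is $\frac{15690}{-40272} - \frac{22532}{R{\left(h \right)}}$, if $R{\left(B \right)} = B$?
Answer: $\frac{150834689}{1026936} \approx 146.88$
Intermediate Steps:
$\frac{15690}{-40272} - \frac{22532}{R{\left(h \right)}} = \frac{15690}{-40272} - \frac{22532}{-153} = 15690 \left(- \frac{1}{40272}\right) - - \frac{22532}{153} = - \frac{2615}{6712} + \frac{22532}{153} = \frac{150834689}{1026936}$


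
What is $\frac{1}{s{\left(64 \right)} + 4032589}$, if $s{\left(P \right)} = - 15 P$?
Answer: $\frac{1}{4031629} \approx 2.4804 \cdot 10^{-7}$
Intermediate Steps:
$\frac{1}{s{\left(64 \right)} + 4032589} = \frac{1}{\left(-15\right) 64 + 4032589} = \frac{1}{-960 + 4032589} = \frac{1}{4031629}$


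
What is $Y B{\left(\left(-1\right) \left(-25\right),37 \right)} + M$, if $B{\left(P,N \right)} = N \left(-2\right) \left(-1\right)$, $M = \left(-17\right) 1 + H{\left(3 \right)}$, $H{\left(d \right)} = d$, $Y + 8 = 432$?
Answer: $31362$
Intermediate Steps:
$Y = 424$ ($Y = -8 + 432 = 424$)
$M = -14$ ($M = \left(-17\right) 1 + 3 = -17 + 3 = -14$)
$B{\left(P,N \right)} = 2 N$ ($B{\left(P,N \right)} = - 2 N \left(-1\right) = 2 N$)
$Y B{\left(\left(-1\right) \left(-25\right),37 \right)} + M = 424 \cdot 2 \cdot 37 - 14 = 424 \cdot 74 - 14 = 31376 - 14 = 31362$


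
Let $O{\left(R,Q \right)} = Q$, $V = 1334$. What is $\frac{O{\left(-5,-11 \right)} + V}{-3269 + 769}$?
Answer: $- \frac{1323}{2500} \approx -0.5292$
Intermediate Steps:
$\frac{O{\left(-5,-11 \right)} + V}{-3269 + 769} = \frac{-11 + 1334}{-3269 + 769} = \frac{1323}{-2500} = 1323 \left(- \frac{1}{2500}\right) = - \frac{1323}{2500}$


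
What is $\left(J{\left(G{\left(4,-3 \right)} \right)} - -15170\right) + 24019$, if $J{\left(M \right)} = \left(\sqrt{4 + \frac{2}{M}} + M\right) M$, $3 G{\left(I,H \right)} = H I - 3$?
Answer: $39214 - 3 \sqrt{10} \approx 39205.0$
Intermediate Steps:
$G{\left(I,H \right)} = -1 + \frac{H I}{3}$ ($G{\left(I,H \right)} = \frac{H I - 3}{3} = \frac{-3 + H I}{3} = -1 + \frac{H I}{3}$)
$J{\left(M \right)} = M \left(M + \sqrt{4 + \frac{2}{M}}\right)$ ($J{\left(M \right)} = \left(M + \sqrt{4 + \frac{2}{M}}\right) M = M \left(M + \sqrt{4 + \frac{2}{M}}\right)$)
$\left(J{\left(G{\left(4,-3 \right)} \right)} - -15170\right) + 24019 = \left(\left(-1 + \frac{1}{3} \left(-3\right) 4\right) \left(\left(-1 + \frac{1}{3} \left(-3\right) 4\right) + \sqrt{2} \sqrt{\frac{1 + 2 \left(-1 + \frac{1}{3} \left(-3\right) 4\right)}{-1 + \frac{1}{3} \left(-3\right) 4}}\right) - -15170\right) + 24019 = \left(\left(-1 - 4\right) \left(\left(-1 - 4\right) + \sqrt{2} \sqrt{\frac{1 + 2 \left(-1 - 4\right)}{-1 - 4}}\right) + 15170\right) + 24019 = \left(- 5 \left(-5 + \sqrt{2} \sqrt{\frac{1 + 2 \left(-5\right)}{-5}}\right) + 15170\right) + 24019 = \left(- 5 \left(-5 + \sqrt{2} \sqrt{- \frac{1 - 10}{5}}\right) + 15170\right) + 24019 = \left(- 5 \left(-5 + \sqrt{2} \sqrt{\left(- \frac{1}{5}\right) \left(-9\right)}\right) + 15170\right) + 24019 = \left(- 5 \left(-5 + \sqrt{2} \sqrt{\frac{9}{5}}\right) + 15170\right) + 24019 = \left(- 5 \left(-5 + \sqrt{2} \frac{3 \sqrt{5}}{5}\right) + 15170\right) + 24019 = \left(- 5 \left(-5 + \frac{3 \sqrt{10}}{5}\right) + 15170\right) + 24019 = \left(\left(25 - 3 \sqrt{10}\right) + 15170\right) + 24019 = \left(15195 - 3 \sqrt{10}\right) + 24019 = 39214 - 3 \sqrt{10}$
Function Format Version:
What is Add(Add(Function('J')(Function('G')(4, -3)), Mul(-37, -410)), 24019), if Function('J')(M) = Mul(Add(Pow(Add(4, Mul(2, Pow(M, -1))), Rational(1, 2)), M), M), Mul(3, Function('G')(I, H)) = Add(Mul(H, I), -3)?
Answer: Add(39214, Mul(-3, Pow(10, Rational(1, 2)))) ≈ 39205.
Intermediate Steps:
Function('G')(I, H) = Add(-1, Mul(Rational(1, 3), H, I)) (Function('G')(I, H) = Mul(Rational(1, 3), Add(Mul(H, I), -3)) = Mul(Rational(1, 3), Add(-3, Mul(H, I))) = Add(-1, Mul(Rational(1, 3), H, I)))
Function('J')(M) = Mul(M, Add(M, Pow(Add(4, Mul(2, Pow(M, -1))), Rational(1, 2)))) (Function('J')(M) = Mul(Add(M, Pow(Add(4, Mul(2, Pow(M, -1))), Rational(1, 2))), M) = Mul(M, Add(M, Pow(Add(4, Mul(2, Pow(M, -1))), Rational(1, 2)))))
Add(Add(Function('J')(Function('G')(4, -3)), Mul(-37, -410)), 24019) = Add(Add(Mul(Add(-1, Mul(Rational(1, 3), -3, 4)), Add(Add(-1, Mul(Rational(1, 3), -3, 4)), Mul(Pow(2, Rational(1, 2)), Pow(Mul(Pow(Add(-1, Mul(Rational(1, 3), -3, 4)), -1), Add(1, Mul(2, Add(-1, Mul(Rational(1, 3), -3, 4))))), Rational(1, 2))))), Mul(-37, -410)), 24019) = Add(Add(Mul(Add(-1, -4), Add(Add(-1, -4), Mul(Pow(2, Rational(1, 2)), Pow(Mul(Pow(Add(-1, -4), -1), Add(1, Mul(2, Add(-1, -4)))), Rational(1, 2))))), 15170), 24019) = Add(Add(Mul(-5, Add(-5, Mul(Pow(2, Rational(1, 2)), Pow(Mul(Pow(-5, -1), Add(1, Mul(2, -5))), Rational(1, 2))))), 15170), 24019) = Add(Add(Mul(-5, Add(-5, Mul(Pow(2, Rational(1, 2)), Pow(Mul(Rational(-1, 5), Add(1, -10)), Rational(1, 2))))), 15170), 24019) = Add(Add(Mul(-5, Add(-5, Mul(Pow(2, Rational(1, 2)), Pow(Mul(Rational(-1, 5), -9), Rational(1, 2))))), 15170), 24019) = Add(Add(Mul(-5, Add(-5, Mul(Pow(2, Rational(1, 2)), Pow(Rational(9, 5), Rational(1, 2))))), 15170), 24019) = Add(Add(Mul(-5, Add(-5, Mul(Pow(2, Rational(1, 2)), Mul(Rational(3, 5), Pow(5, Rational(1, 2)))))), 15170), 24019) = Add(Add(Mul(-5, Add(-5, Mul(Rational(3, 5), Pow(10, Rational(1, 2))))), 15170), 24019) = Add(Add(Add(25, Mul(-3, Pow(10, Rational(1, 2)))), 15170), 24019) = Add(Add(15195, Mul(-3, Pow(10, Rational(1, 2)))), 24019) = Add(39214, Mul(-3, Pow(10, Rational(1, 2))))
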